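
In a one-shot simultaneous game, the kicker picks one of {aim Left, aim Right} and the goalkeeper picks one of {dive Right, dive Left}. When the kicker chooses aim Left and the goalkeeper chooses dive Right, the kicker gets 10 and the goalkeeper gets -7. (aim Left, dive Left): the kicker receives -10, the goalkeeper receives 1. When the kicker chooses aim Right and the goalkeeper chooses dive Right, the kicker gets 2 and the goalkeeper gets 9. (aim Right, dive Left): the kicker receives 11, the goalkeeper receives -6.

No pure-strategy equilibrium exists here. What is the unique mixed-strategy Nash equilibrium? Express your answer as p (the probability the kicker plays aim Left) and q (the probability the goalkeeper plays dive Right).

p = 15/23, q = 21/29

The goalkeeper's indifference between dive Right and dive Left determines the kicker's mixing probability p:
  the goalkeeper's expected payoff from dive Right: p·(-7) + (1−p)·9 = -16p + 9
  the goalkeeper's expected payoff from dive Left: p·1 + (1−p)·(-6) = 7p - 6
  -16p + 9 = 7p - 6  ⇒  -23p = -15  ⇒  p = 15/23.
The kicker's indifference between aim Left and aim Right determines the goalkeeper's mixing probability q:
  the kicker's payoff from aim Left: q·10 + (1−q)·(-10) = 20q - 10
  the kicker's payoff from aim Right: q·2 + (1−q)·11 = -9q + 11
  20q - 10 = -9q + 11  ⇒  29q = 21  ⇒  q = 21/29.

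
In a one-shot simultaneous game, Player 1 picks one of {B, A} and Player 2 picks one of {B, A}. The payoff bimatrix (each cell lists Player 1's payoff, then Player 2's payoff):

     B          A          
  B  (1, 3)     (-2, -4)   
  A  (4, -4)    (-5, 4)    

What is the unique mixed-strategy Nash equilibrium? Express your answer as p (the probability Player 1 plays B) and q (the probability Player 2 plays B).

Player 2's indifference between B and A determines Player 1's mixing probability p:
  Player 2's payoff to B: p·3 + (1−p)·(-4) = 7p - 4
  Player 2's payoff to A: p·(-4) + (1−p)·4 = -8p + 4
  7p - 4 = -8p + 4  ⇒  15p = 8  ⇒  p = 8/15.
For Player 1 to be willing to mix, Player 1 must be indifferent between B and A, which pins down Player 2's mix.
  Player 1's payoff to B: q·1 + (1−q)·(-2) = 3q - 2
  Player 1's payoff to A: q·4 + (1−q)·(-5) = 9q - 5
  3q - 2 = 9q - 5  ⇒  -6q = -3  ⇒  q = 1/2.

p = 8/15, q = 1/2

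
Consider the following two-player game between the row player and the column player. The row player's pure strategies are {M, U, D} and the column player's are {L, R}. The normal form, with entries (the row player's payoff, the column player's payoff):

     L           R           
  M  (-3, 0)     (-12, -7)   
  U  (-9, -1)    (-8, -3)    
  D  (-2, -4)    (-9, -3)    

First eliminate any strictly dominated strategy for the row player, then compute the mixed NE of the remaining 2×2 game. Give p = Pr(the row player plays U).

p = 1/3

The row player's strategy M is strictly dominated by D: -2 > -3 and -9 > -12. Eliminate M.
For the column player to be willing to mix, the column player must be indifferent between L and R, which pins down the row player's mix.
  the column player's expected payoff from L: p·(-1) + (1−p)·(-4) = 3p - 4
  the column player's expected payoff from R: p·(-3) + (1−p)·(-3) = -3
  3p - 4 = -3  ⇒  3p = 1  ⇒  p = 1/3.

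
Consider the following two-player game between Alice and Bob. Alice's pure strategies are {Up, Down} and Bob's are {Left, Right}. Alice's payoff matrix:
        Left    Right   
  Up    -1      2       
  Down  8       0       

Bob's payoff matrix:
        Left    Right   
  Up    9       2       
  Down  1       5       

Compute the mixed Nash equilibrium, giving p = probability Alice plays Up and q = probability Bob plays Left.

p = 4/11, q = 2/11

For Bob to be willing to mix, Bob must be indifferent between Left and Right, which pins down Alice's mix.
  Bob's expected payoff from Left: p·9 + (1−p)·1 = 8p + 1
  Bob's expected payoff from Right: p·2 + (1−p)·5 = -3p + 5
  8p + 1 = -3p + 5  ⇒  11p = 4  ⇒  p = 4/11.
Alice's indifference between Up and Down determines Bob's mixing probability q:
  Alice's payoff from Up: q·(-1) + (1−q)·2 = -3q + 2
  Alice's payoff from Down: q·8 + (1−q)·0 = 8q
  -3q + 2 = 8q  ⇒  -11q = -2  ⇒  q = 2/11.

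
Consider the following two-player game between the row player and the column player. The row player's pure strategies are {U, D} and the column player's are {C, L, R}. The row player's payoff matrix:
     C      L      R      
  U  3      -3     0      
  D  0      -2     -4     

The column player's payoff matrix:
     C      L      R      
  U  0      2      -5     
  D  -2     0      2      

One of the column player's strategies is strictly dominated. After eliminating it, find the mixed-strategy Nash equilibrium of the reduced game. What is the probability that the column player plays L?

The column player's strategy C is strictly dominated by L: 2 > 0 and 0 > -2. Eliminate C.
For the row player to be willing to mix, the row player must be indifferent between U and D, which pins down the column player's mix.
  the row player's expected payoff from U: q·(-3) + (1−q)·0 = -3q
  the row player's expected payoff from D: q·(-2) + (1−q)·(-4) = 2q - 4
  -3q = 2q - 4  ⇒  -5q = -4  ⇒  q = 4/5.

q = 4/5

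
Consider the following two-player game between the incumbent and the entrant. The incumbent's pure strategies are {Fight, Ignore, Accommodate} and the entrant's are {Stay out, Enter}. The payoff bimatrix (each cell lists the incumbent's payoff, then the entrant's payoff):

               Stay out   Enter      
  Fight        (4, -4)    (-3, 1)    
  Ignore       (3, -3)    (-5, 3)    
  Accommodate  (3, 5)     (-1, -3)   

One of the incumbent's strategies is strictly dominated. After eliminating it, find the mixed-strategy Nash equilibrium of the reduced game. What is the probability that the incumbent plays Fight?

The incumbent's strategy Ignore is strictly dominated by Fight: 4 > 3 and -3 > -5. Eliminate Ignore.
For the entrant to be willing to mix, the entrant must be indifferent between Stay out and Enter, which pins down the incumbent's mix.
  the entrant's expected payoff from Stay out: p·(-4) + (1−p)·5 = -9p + 5
  the entrant's expected payoff from Enter: p·1 + (1−p)·(-3) = 4p - 3
  -9p + 5 = 4p - 3  ⇒  -13p = -8  ⇒  p = 8/13.

p = 8/13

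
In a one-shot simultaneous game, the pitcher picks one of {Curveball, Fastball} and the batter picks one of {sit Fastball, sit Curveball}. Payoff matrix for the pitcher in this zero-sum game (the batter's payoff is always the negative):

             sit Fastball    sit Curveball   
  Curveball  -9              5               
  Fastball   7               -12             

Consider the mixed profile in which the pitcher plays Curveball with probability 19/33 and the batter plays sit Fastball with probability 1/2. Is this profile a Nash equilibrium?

No

Given the batter's mix q = 1/2, the pitcher's payoff from Curveball is -2 but from Fastball is -5/2. The pitcher strictly prefers Curveball, so the pitcher would not mix.
So the proposed profile is not a Nash equilibrium.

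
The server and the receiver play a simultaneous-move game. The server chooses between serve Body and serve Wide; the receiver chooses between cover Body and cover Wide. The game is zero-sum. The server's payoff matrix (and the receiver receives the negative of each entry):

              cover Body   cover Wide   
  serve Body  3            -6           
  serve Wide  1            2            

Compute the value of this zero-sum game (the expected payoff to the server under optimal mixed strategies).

v = 6/5

The server's indifference between serve Body and serve Wide determines the receiver's mixing probability q:
  the server's payoff from serve Body: q·3 + (1−q)·(-6) = 9q - 6
  the server's payoff from serve Wide: q·1 + (1−q)·2 = -q + 2
  9q - 6 = -q + 2  ⇒  10q = 8  ⇒  q = 4/5.
The value is the server's expected payoff against this mix (using serve Body): (4/5)·3 + (1/5)·(-6) = 6/5.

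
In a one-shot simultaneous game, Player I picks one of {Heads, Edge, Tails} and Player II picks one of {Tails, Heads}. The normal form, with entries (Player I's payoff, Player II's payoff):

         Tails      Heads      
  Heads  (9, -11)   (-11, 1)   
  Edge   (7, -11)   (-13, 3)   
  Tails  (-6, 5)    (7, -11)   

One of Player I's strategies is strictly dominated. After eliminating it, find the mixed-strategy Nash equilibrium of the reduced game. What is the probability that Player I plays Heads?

p = 4/7

Player I's strategy Edge is strictly dominated by Heads: 9 > 7 and -11 > -13. Eliminate Edge.
In a mixed equilibrium Player II is indifferent between Tails and Heads; this condition fixes p.
  Player II's payoff from Tails: p·(-11) + (1−p)·5 = -16p + 5
  Player II's payoff from Heads: p·1 + (1−p)·(-11) = 12p - 11
  -16p + 5 = 12p - 11  ⇒  -28p = -16  ⇒  p = 4/7.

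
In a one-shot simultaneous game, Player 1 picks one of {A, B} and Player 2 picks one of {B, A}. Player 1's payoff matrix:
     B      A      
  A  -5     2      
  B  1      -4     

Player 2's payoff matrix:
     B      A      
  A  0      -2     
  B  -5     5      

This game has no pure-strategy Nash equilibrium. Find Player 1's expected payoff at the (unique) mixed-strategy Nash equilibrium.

Set Player 1's expected payoff from A equal to that from B:
  Player 1's expected payoff from A: q·(-5) + (1−q)·2 = -7q + 2
  Player 1's expected payoff from B: q·1 + (1−q)·(-4) = 5q - 4
  -7q + 2 = 5q - 4  ⇒  -12q = -6  ⇒  q = 1/2.
At equilibrium Player 1 is indifferent across rows, so Player 1's payoff equals the payoff from A: (1/2)·(-5) + (1/2)·2 = -3/2.

-3/2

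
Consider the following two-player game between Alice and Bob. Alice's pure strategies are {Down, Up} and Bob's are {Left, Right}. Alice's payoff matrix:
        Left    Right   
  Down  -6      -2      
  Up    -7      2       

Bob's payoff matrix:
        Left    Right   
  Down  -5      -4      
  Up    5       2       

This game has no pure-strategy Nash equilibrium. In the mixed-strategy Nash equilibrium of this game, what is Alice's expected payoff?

In a mixed equilibrium Alice is indifferent between Down and Up; this condition fixes q.
  Alice's expected payoff from Down: q·(-6) + (1−q)·(-2) = -4q - 2
  Alice's expected payoff from Up: q·(-7) + (1−q)·2 = -9q + 2
  -4q - 2 = -9q + 2  ⇒  5q = 4  ⇒  q = 4/5.
At equilibrium Alice is indifferent across rows, so Alice's payoff equals the payoff from Down: (4/5)·(-6) + (1/5)·(-2) = -26/5.

-26/5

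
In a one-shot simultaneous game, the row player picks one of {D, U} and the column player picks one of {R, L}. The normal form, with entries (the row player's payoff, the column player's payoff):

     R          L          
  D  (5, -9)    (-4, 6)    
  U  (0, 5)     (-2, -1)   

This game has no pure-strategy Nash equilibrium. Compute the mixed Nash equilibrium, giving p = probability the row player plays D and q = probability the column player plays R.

p = 2/7, q = 2/7

The row player's mix must leave the column player indifferent between R and L.
  the column player's payoff to R: p·(-9) + (1−p)·5 = -14p + 5
  the column player's payoff to L: p·6 + (1−p)·(-1) = 7p - 1
  -14p + 5 = 7p - 1  ⇒  -21p = -6  ⇒  p = 2/7.
In a mixed equilibrium the row player is indifferent between D and U; this condition fixes q.
  the row player's payoff to D: q·5 + (1−q)·(-4) = 9q - 4
  the row player's payoff to U: q·0 + (1−q)·(-2) = 2q - 2
  9q - 4 = 2q - 2  ⇒  7q = 2  ⇒  q = 2/7.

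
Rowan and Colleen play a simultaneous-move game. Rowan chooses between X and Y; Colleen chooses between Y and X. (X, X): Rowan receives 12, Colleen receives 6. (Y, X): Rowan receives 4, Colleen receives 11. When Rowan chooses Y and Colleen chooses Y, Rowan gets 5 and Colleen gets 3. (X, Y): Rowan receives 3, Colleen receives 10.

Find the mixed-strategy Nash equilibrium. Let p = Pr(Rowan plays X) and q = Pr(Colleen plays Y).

For Colleen to be willing to mix, Colleen must be indifferent between Y and X, which pins down Rowan's mix.
  Colleen's payoff to Y: p·10 + (1−p)·3 = 7p + 3
  Colleen's payoff to X: p·6 + (1−p)·11 = -5p + 11
  7p + 3 = -5p + 11  ⇒  12p = 8  ⇒  p = 2/3.
Rowan's indifference between X and Y determines Colleen's mixing probability q:
  Rowan's expected payoff from X: q·3 + (1−q)·12 = -9q + 12
  Rowan's expected payoff from Y: q·5 + (1−q)·4 = q + 4
  -9q + 12 = q + 4  ⇒  -10q = -8  ⇒  q = 4/5.

p = 2/3, q = 4/5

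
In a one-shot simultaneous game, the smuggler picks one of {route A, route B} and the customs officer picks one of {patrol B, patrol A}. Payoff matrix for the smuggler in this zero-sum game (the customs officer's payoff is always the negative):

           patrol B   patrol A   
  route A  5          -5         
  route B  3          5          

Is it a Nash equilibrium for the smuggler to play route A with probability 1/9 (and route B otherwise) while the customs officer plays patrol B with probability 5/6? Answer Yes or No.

No

Given the smuggler's mix p = 1/9, the customs officer's payoff from patrol B is -29/9 but from patrol A is -35/9. The customs officer strictly prefers patrol B, so the customs officer would not mix.
So the proposed profile is not a Nash equilibrium.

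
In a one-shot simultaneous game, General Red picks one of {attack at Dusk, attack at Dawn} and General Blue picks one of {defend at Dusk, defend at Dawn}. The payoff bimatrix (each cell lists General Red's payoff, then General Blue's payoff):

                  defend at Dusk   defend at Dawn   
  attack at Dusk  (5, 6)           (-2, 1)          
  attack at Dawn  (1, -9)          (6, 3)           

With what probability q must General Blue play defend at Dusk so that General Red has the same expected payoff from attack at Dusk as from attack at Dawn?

q = 2/3

Set General Red's expected payoff from attack at Dusk equal to that from attack at Dawn:
  General Red's payoff to attack at Dusk: q·5 + (1−q)·(-2) = 7q - 2
  General Red's payoff to attack at Dawn: q·1 + (1−q)·6 = -5q + 6
  7q - 2 = -5q + 6  ⇒  12q = 8  ⇒  q = 2/3.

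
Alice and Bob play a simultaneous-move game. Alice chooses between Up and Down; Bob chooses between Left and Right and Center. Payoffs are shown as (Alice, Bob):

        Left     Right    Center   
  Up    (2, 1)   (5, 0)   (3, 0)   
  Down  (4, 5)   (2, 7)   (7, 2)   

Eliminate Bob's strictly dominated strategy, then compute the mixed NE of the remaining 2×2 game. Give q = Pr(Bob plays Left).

Bob's strategy Center is strictly dominated by Left: 1 > 0 and 5 > 2. Eliminate Center.
For Alice to be willing to mix, Alice must be indifferent between Up and Down, which pins down Bob's mix.
  Alice's payoff to Up: q·2 + (1−q)·5 = -3q + 5
  Alice's payoff to Down: q·4 + (1−q)·2 = 2q + 2
  -3q + 5 = 2q + 2  ⇒  -5q = -3  ⇒  q = 3/5.

q = 3/5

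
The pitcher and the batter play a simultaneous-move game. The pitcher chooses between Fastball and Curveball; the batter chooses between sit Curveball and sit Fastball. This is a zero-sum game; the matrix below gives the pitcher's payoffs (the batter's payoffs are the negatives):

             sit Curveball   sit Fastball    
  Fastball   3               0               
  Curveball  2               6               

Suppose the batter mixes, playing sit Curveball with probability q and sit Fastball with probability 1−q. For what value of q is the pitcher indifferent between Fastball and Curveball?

In a mixed equilibrium the pitcher is indifferent between Fastball and Curveball; this condition fixes q.
  the pitcher's payoff from Fastball: q·3 + (1−q)·0 = 3q
  the pitcher's payoff from Curveball: q·2 + (1−q)·6 = -4q + 6
  3q = -4q + 6  ⇒  7q = 6  ⇒  q = 6/7.

q = 6/7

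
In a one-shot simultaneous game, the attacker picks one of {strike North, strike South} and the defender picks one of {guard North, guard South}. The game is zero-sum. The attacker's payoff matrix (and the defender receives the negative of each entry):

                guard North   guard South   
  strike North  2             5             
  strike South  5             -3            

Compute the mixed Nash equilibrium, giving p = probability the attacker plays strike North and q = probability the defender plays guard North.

In a mixed equilibrium the defender is indifferent between guard North and guard South; this condition fixes p.
  the defender's expected payoff from guard North: p·(-2) + (1−p)·(-5) = 3p - 5
  the defender's expected payoff from guard South: p·(-5) + (1−p)·3 = -8p + 3
  3p - 5 = -8p + 3  ⇒  11p = 8  ⇒  p = 8/11.
The attacker's indifference between strike North and strike South determines the defender's mixing probability q:
  the attacker's payoff from strike North: q·2 + (1−q)·5 = -3q + 5
  the attacker's payoff from strike South: q·5 + (1−q)·(-3) = 8q - 3
  -3q + 5 = 8q - 3  ⇒  -11q = -8  ⇒  q = 8/11.

p = 8/11, q = 8/11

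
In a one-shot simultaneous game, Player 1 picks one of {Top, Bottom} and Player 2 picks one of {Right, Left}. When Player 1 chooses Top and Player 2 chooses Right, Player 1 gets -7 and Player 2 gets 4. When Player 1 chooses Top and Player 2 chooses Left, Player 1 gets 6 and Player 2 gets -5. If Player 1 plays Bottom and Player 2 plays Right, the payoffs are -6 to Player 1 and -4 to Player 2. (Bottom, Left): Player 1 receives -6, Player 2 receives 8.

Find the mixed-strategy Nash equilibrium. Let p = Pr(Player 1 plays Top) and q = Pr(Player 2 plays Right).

Player 1's mix must leave Player 2 indifferent between Right and Left.
  Player 2's payoff from Right: p·4 + (1−p)·(-4) = 8p - 4
  Player 2's payoff from Left: p·(-5) + (1−p)·8 = -13p + 8
  8p - 4 = -13p + 8  ⇒  21p = 12  ⇒  p = 4/7.
In a mixed equilibrium Player 1 is indifferent between Top and Bottom; this condition fixes q.
  Player 1's expected payoff from Top: q·(-7) + (1−q)·6 = -13q + 6
  Player 1's expected payoff from Bottom: q·(-6) + (1−q)·(-6) = -6
  -13q + 6 = -6  ⇒  -13q = -12  ⇒  q = 12/13.

p = 4/7, q = 12/13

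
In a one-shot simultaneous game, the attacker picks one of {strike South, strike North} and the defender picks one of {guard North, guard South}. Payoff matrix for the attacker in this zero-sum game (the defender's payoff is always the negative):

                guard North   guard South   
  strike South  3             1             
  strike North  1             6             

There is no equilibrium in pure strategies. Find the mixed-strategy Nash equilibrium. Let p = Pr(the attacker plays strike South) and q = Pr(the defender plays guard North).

p = 5/7, q = 5/7

The defender's indifference between guard North and guard South determines the attacker's mixing probability p:
  the defender's payoff from guard North: p·(-3) + (1−p)·(-1) = -2p - 1
  the defender's payoff from guard South: p·(-1) + (1−p)·(-6) = 5p - 6
  -2p - 1 = 5p - 6  ⇒  -7p = -5  ⇒  p = 5/7.
Set the attacker's expected payoff from strike South equal to that from strike North:
  the attacker's payoff from strike South: q·3 + (1−q)·1 = 2q + 1
  the attacker's payoff from strike North: q·1 + (1−q)·6 = -5q + 6
  2q + 1 = -5q + 6  ⇒  7q = 5  ⇒  q = 5/7.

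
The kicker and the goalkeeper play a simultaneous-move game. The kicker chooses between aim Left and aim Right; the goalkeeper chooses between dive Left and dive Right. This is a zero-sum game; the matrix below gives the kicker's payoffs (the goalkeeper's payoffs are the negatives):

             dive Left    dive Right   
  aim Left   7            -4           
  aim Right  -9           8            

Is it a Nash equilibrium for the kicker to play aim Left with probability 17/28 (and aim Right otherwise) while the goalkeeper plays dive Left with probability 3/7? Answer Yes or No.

Yes

Check the goalkeeper's indifference given the kicker's mix p = 17/28:
  payoff from dive Left = -5/7; payoff from dive Right = -5/7 — equal.
Check the kicker's indifference given the goalkeeper's mix q = 3/7:
  payoff from aim Left = 5/7; payoff from aim Right = 5/7 — equal.
Both players are indifferent, so neither can profitably deviate.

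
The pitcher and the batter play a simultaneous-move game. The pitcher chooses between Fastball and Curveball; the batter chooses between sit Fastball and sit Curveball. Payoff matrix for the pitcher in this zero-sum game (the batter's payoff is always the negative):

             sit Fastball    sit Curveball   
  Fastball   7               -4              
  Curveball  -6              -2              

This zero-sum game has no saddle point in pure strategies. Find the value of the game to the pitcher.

v = -38/15

The pitcher's indifference between Fastball and Curveball determines the batter's mixing probability q:
  the pitcher's expected payoff from Fastball: q·7 + (1−q)·(-4) = 11q - 4
  the pitcher's expected payoff from Curveball: q·(-6) + (1−q)·(-2) = -4q - 2
  11q - 4 = -4q - 2  ⇒  15q = 2  ⇒  q = 2/15.
The value is the pitcher's expected payoff against this mix (using Fastball): (2/15)·7 + (13/15)·(-4) = -38/15.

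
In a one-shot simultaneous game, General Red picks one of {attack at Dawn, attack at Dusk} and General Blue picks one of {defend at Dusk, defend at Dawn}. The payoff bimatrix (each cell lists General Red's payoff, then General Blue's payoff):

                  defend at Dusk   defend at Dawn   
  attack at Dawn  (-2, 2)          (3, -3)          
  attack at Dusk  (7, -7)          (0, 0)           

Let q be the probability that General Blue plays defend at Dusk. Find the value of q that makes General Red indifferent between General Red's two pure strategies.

For General Red to be willing to mix, General Red must be indifferent between attack at Dawn and attack at Dusk, which pins down General Blue's mix.
  General Red's expected payoff from attack at Dawn: q·(-2) + (1−q)·3 = -5q + 3
  General Red's expected payoff from attack at Dusk: q·7 + (1−q)·0 = 7q
  -5q + 3 = 7q  ⇒  -12q = -3  ⇒  q = 1/4.

q = 1/4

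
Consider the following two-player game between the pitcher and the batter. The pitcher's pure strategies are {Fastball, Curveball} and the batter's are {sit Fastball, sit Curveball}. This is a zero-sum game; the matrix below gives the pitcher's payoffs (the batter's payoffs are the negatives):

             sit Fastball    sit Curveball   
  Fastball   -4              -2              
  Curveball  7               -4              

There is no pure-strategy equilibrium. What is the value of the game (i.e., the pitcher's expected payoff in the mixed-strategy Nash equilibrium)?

In a mixed equilibrium the pitcher is indifferent between Fastball and Curveball; this condition fixes q.
  the pitcher's expected payoff from Fastball: q·(-4) + (1−q)·(-2) = -2q - 2
  the pitcher's expected payoff from Curveball: q·7 + (1−q)·(-4) = 11q - 4
  -2q - 2 = 11q - 4  ⇒  -13q = -2  ⇒  q = 2/13.
The value is the pitcher's expected payoff against this mix (using Fastball): (2/13)·(-4) + (11/13)·(-2) = -30/13.

v = -30/13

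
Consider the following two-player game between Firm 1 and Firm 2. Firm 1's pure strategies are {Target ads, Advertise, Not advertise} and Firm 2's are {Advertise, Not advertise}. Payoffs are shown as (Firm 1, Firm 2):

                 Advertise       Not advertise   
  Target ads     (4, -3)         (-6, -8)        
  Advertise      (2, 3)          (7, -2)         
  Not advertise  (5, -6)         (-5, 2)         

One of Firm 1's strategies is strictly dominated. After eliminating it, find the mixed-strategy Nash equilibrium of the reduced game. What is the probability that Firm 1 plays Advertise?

Firm 1's strategy Target ads is strictly dominated by Not advertise: 5 > 4 and -5 > -6. Eliminate Target ads.
In a mixed equilibrium Firm 2 is indifferent between Advertise and Not advertise; this condition fixes p.
  Firm 2's payoff from Advertise: p·3 + (1−p)·(-6) = 9p - 6
  Firm 2's payoff from Not advertise: p·(-2) + (1−p)·2 = -4p + 2
  9p - 6 = -4p + 2  ⇒  13p = 8  ⇒  p = 8/13.

p = 8/13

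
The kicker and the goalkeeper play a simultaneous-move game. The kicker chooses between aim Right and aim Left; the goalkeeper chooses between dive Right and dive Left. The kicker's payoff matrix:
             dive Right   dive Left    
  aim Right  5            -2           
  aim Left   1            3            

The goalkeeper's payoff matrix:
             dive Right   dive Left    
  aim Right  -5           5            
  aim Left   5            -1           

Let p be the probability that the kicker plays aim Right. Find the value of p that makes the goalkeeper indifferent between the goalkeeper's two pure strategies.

Set the goalkeeper's expected payoff from dive Right equal to that from dive Left:
  the goalkeeper's payoff to dive Right: p·(-5) + (1−p)·5 = -10p + 5
  the goalkeeper's payoff to dive Left: p·5 + (1−p)·(-1) = 6p - 1
  -10p + 5 = 6p - 1  ⇒  -16p = -6  ⇒  p = 3/8.

p = 3/8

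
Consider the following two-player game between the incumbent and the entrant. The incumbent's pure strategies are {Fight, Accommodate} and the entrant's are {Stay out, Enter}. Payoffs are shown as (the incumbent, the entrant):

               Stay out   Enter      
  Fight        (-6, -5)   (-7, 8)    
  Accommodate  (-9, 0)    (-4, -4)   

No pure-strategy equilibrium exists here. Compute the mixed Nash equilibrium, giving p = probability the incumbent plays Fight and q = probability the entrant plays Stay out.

In a mixed equilibrium the entrant is indifferent between Stay out and Enter; this condition fixes p.
  the entrant's payoff to Stay out: p·(-5) + (1−p)·0 = -5p
  the entrant's payoff to Enter: p·8 + (1−p)·(-4) = 12p - 4
  -5p = 12p - 4  ⇒  -17p = -4  ⇒  p = 4/17.
The incumbent's indifference between Fight and Accommodate determines the entrant's mixing probability q:
  the incumbent's expected payoff from Fight: q·(-6) + (1−q)·(-7) = q - 7
  the incumbent's expected payoff from Accommodate: q·(-9) + (1−q)·(-4) = -5q - 4
  q - 7 = -5q - 4  ⇒  6q = 3  ⇒  q = 1/2.

p = 4/17, q = 1/2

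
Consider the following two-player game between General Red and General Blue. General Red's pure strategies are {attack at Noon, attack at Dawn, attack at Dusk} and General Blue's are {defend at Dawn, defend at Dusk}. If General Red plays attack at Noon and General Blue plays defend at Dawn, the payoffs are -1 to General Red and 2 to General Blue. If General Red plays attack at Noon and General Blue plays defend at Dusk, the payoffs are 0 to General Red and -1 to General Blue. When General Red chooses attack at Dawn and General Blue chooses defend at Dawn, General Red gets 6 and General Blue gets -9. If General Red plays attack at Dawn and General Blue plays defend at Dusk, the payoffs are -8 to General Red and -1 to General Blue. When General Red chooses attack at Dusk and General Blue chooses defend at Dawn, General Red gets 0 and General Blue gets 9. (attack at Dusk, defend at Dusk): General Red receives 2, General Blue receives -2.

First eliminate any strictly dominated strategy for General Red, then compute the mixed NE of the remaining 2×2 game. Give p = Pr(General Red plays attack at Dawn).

General Red's strategy attack at Noon is strictly dominated by attack at Dusk: 0 > -1 and 2 > 0. Eliminate attack at Noon.
General Red's mix must leave General Blue indifferent between defend at Dawn and defend at Dusk.
  General Blue's expected payoff from defend at Dawn: p·(-9) + (1−p)·9 = -18p + 9
  General Blue's expected payoff from defend at Dusk: p·(-1) + (1−p)·(-2) = p - 2
  -18p + 9 = p - 2  ⇒  -19p = -11  ⇒  p = 11/19.

p = 11/19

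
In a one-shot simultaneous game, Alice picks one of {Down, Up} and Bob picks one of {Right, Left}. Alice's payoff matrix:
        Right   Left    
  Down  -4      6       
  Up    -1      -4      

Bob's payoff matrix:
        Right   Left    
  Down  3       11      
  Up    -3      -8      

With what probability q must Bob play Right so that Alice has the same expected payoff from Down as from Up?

Alice's indifference between Down and Up determines Bob's mixing probability q:
  Alice's payoff to Down: q·(-4) + (1−q)·6 = -10q + 6
  Alice's payoff to Up: q·(-1) + (1−q)·(-4) = 3q - 4
  -10q + 6 = 3q - 4  ⇒  -13q = -10  ⇒  q = 10/13.

q = 10/13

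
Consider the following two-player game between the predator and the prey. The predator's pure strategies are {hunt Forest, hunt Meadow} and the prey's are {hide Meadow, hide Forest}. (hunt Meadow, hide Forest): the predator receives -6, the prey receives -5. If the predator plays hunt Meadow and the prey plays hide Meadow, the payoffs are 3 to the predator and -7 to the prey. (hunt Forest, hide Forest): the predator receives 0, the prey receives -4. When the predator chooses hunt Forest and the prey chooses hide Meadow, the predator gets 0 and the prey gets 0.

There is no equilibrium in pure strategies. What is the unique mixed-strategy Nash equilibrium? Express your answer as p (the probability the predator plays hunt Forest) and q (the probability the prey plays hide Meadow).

For the prey to be willing to mix, the prey must be indifferent between hide Meadow and hide Forest, which pins down the predator's mix.
  the prey's expected payoff from hide Meadow: p·0 + (1−p)·(-7) = 7p - 7
  the prey's expected payoff from hide Forest: p·(-4) + (1−p)·(-5) = p - 5
  7p - 7 = p - 5  ⇒  6p = 2  ⇒  p = 1/3.
For the predator to be willing to mix, the predator must be indifferent between hunt Forest and hunt Meadow, which pins down the prey's mix.
  the predator's payoff from hunt Forest: q·0 + (1−q)·0 = 0
  the predator's payoff from hunt Meadow: q·3 + (1−q)·(-6) = 9q - 6
  0 = 9q - 6  ⇒  -9q = -6  ⇒  q = 2/3.

p = 1/3, q = 2/3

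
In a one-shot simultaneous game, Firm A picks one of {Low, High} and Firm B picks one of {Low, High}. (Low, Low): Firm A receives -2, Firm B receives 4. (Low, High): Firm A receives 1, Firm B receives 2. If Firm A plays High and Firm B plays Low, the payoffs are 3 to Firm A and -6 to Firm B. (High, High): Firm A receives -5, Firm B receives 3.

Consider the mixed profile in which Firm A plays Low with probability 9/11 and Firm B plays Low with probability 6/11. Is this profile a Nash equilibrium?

Yes

Check Firm B's indifference given Firm A's mix p = 9/11:
  payoff from Low = 24/11; payoff from High = 24/11 — equal.
Check Firm A's indifference given Firm B's mix q = 6/11:
  payoff from Low = -7/11; payoff from High = -7/11 — equal.
Both players are indifferent, so neither can profitably deviate.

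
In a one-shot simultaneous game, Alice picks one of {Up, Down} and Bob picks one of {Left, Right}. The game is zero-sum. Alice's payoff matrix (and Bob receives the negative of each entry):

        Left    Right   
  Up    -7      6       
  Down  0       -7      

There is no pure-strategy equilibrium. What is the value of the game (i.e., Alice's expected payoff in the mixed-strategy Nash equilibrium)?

v = -49/20

Set Alice's expected payoff from Up equal to that from Down:
  Alice's payoff from Up: q·(-7) + (1−q)·6 = -13q + 6
  Alice's payoff from Down: q·0 + (1−q)·(-7) = 7q - 7
  -13q + 6 = 7q - 7  ⇒  -20q = -13  ⇒  q = 13/20.
The value is Alice's expected payoff against this mix (using Up): (13/20)·(-7) + (7/20)·6 = -49/20.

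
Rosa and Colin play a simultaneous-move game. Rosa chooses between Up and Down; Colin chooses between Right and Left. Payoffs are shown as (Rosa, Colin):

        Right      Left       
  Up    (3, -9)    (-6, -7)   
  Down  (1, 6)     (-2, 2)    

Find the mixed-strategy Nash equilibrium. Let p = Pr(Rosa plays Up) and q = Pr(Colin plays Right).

Colin's indifference between Right and Left determines Rosa's mixing probability p:
  Colin's payoff from Right: p·(-9) + (1−p)·6 = -15p + 6
  Colin's payoff from Left: p·(-7) + (1−p)·2 = -9p + 2
  -15p + 6 = -9p + 2  ⇒  -6p = -4  ⇒  p = 2/3.
In a mixed equilibrium Rosa is indifferent between Up and Down; this condition fixes q.
  Rosa's payoff to Up: q·3 + (1−q)·(-6) = 9q - 6
  Rosa's payoff to Down: q·1 + (1−q)·(-2) = 3q - 2
  9q - 6 = 3q - 2  ⇒  6q = 4  ⇒  q = 2/3.

p = 2/3, q = 2/3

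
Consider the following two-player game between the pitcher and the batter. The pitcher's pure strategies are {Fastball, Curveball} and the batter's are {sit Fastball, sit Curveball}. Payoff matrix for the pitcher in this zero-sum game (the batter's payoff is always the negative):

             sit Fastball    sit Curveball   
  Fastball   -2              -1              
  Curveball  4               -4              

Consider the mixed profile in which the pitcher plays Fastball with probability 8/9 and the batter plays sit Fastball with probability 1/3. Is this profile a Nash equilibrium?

Yes

Check the batter's indifference given the pitcher's mix p = 8/9:
  payoff from sit Fastball = 4/3; payoff from sit Curveball = 4/3 — equal.
Check the pitcher's indifference given the batter's mix q = 1/3:
  payoff from Fastball = -4/3; payoff from Curveball = -4/3 — equal.
Both players are indifferent, so neither can profitably deviate.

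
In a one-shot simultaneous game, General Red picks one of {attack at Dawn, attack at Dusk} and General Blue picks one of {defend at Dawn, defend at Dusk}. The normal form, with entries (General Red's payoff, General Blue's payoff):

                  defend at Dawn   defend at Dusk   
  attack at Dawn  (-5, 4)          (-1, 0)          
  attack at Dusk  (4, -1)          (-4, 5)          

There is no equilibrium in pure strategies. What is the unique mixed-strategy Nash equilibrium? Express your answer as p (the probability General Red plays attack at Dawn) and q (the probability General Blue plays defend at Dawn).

p = 3/5, q = 1/4

For General Blue to be willing to mix, General Blue must be indifferent between defend at Dawn and defend at Dusk, which pins down General Red's mix.
  General Blue's payoff to defend at Dawn: p·4 + (1−p)·(-1) = 5p - 1
  General Blue's payoff to defend at Dusk: p·0 + (1−p)·5 = -5p + 5
  5p - 1 = -5p + 5  ⇒  10p = 6  ⇒  p = 3/5.
General Red's indifference between attack at Dawn and attack at Dusk determines General Blue's mixing probability q:
  General Red's payoff from attack at Dawn: q·(-5) + (1−q)·(-1) = -4q - 1
  General Red's payoff from attack at Dusk: q·4 + (1−q)·(-4) = 8q - 4
  -4q - 1 = 8q - 4  ⇒  -12q = -3  ⇒  q = 1/4.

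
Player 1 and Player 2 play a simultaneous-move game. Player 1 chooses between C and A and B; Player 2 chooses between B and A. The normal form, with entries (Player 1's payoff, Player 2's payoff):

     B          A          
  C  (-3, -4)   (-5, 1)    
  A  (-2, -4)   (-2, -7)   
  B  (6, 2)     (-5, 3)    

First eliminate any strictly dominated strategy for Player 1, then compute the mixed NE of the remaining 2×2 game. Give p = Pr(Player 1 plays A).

p = 1/4

Player 1's strategy C is strictly dominated by A: -2 > -3 and -2 > -5. Eliminate C.
For Player 2 to be willing to mix, Player 2 must be indifferent between B and A, which pins down Player 1's mix.
  Player 2's payoff to B: p·(-4) + (1−p)·2 = -6p + 2
  Player 2's payoff to A: p·(-7) + (1−p)·3 = -10p + 3
  -6p + 2 = -10p + 3  ⇒  4p = 1  ⇒  p = 1/4.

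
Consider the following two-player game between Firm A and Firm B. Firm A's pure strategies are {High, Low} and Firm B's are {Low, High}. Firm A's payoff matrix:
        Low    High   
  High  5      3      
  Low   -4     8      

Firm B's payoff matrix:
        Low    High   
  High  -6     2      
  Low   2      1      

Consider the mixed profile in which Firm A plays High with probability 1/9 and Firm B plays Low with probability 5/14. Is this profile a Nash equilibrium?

Check Firm B's indifference given Firm A's mix p = 1/9:
  payoff from Low = 10/9; payoff from High = 10/9 — equal.
Check Firm A's indifference given Firm B's mix q = 5/14:
  payoff from High = 26/7; payoff from Low = 26/7 — equal.
Both players are indifferent, so neither can profitably deviate.

Yes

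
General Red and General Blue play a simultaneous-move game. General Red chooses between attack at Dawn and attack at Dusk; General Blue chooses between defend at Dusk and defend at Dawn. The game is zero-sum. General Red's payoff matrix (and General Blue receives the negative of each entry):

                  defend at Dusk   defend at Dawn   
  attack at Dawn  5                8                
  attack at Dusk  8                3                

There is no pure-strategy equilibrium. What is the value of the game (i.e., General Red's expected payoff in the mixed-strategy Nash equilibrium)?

v = 49/8

Set General Red's expected payoff from attack at Dawn equal to that from attack at Dusk:
  General Red's payoff to attack at Dawn: q·5 + (1−q)·8 = -3q + 8
  General Red's payoff to attack at Dusk: q·8 + (1−q)·3 = 5q + 3
  -3q + 8 = 5q + 3  ⇒  -8q = -5  ⇒  q = 5/8.
The value is General Red's expected payoff against this mix (using attack at Dawn): (5/8)·5 + (3/8)·8 = 49/8.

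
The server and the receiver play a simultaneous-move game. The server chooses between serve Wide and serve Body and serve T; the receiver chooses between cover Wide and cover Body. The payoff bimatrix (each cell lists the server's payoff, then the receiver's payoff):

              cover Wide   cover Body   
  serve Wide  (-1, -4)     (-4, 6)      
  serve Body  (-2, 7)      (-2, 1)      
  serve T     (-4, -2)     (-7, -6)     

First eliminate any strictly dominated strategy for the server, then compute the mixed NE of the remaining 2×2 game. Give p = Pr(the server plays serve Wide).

p = 3/8

The server's strategy serve T is strictly dominated by serve Wide: -1 > -4 and -4 > -7. Eliminate serve T.
Set the receiver's expected payoff from cover Wide equal to that from cover Body:
  the receiver's payoff from cover Wide: p·(-4) + (1−p)·7 = -11p + 7
  the receiver's payoff from cover Body: p·6 + (1−p)·1 = 5p + 1
  -11p + 7 = 5p + 1  ⇒  -16p = -6  ⇒  p = 3/8.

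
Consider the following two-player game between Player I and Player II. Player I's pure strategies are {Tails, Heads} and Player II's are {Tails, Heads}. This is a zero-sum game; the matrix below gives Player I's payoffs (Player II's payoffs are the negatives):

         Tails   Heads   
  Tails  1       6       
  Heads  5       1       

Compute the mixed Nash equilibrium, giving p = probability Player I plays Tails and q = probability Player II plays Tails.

p = 4/9, q = 5/9

Player I's mix must leave Player II indifferent between Tails and Heads.
  Player II's payoff from Tails: p·(-1) + (1−p)·(-5) = 4p - 5
  Player II's payoff from Heads: p·(-6) + (1−p)·(-1) = -5p - 1
  4p - 5 = -5p - 1  ⇒  9p = 4  ⇒  p = 4/9.
Player II's mix must leave Player I indifferent between Tails and Heads.
  Player I's payoff to Tails: q·1 + (1−q)·6 = -5q + 6
  Player I's payoff to Heads: q·5 + (1−q)·1 = 4q + 1
  -5q + 6 = 4q + 1  ⇒  -9q = -5  ⇒  q = 5/9.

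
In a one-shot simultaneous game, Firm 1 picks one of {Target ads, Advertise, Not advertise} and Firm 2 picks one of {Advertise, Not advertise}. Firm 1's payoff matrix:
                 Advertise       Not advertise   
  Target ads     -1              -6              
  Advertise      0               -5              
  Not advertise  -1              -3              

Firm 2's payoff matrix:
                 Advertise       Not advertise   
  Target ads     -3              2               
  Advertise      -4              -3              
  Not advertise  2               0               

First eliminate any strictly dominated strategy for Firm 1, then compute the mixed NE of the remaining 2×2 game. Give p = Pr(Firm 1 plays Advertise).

Firm 1's strategy Target ads is strictly dominated by Advertise: 0 > -1 and -5 > -6. Eliminate Target ads.
Firm 1's mix must leave Firm 2 indifferent between Advertise and Not advertise.
  Firm 2's payoff to Advertise: p·(-4) + (1−p)·2 = -6p + 2
  Firm 2's payoff to Not advertise: p·(-3) + (1−p)·0 = -3p
  -6p + 2 = -3p  ⇒  -3p = -2  ⇒  p = 2/3.

p = 2/3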